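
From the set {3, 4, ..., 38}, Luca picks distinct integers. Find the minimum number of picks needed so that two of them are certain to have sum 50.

Two chosen integers sum to 50 exactly when both halves of some pair {x, 50−x} with 12 ≤ x ≤ 50−x ≤ 38 are chosen — 13 such pairs.
The remaining 10 elements (those with no distinct partner in range) can never complete a 50-sum, so the worst case takes all of them and one from each pair: 10 + 13 = 23.
By pigeonhole, the 24th integer has to be the second member of some pair, so 23 + 1 = 24.

24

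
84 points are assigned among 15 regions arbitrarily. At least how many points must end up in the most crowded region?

The 15 regions are the holes and the 84 points are the pigeons.
If every region held at most 5 points, the total would be at most 15 × 5 = 75, which is less than 84.
So some region holds at least ⌈84/15⌉ = 6 points.

6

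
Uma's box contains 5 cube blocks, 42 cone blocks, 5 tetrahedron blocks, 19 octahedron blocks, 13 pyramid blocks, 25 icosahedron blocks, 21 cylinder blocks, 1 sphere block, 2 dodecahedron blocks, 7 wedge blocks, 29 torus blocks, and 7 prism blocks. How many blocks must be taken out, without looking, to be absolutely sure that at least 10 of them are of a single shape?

82

An adversary could hand out at most 9 blocks per shape (6 shapes run out sooner): 5 + 9 + 5 + 9 + 9 + 9 + 9 + 1 + 2 + 7 + 9 + 7 = 81 blocks and still no shape has 10.
One more block lands in a shape already at 9, so 82 draws are enough and 81 are not.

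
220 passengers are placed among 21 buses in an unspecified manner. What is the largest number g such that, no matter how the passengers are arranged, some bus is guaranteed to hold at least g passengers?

11

By the pigeonhole principle, the 21 buses are the holes and the 220 passengers are the pigeons.
If every bus held at most 10 passengers, the total would be at most 21 × 10 = 210, which is less than 220.
So some bus holds at least ⌈220/21⌉ = 11 passengers.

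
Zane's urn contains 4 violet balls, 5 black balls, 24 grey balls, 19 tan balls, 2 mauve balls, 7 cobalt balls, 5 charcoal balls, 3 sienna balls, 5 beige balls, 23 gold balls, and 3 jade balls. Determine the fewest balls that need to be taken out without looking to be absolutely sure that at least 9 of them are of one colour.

59

An adversary could hand out at most 8 balls per colour (8 colours run out sooner): 4 + 5 + 8 + 8 + 2 + 7 + 5 + 3 + 5 + 8 + 3 = 58 balls and still no colour has 9.
Pigeonhole: one more ball lands in a colour already at 8, so 59 draws are enough and 58 are not.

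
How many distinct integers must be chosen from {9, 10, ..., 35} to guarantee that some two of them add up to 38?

A set avoiding the sum 38 can contain at most one of each pair {x, 38−x}, plus the 7 elements whose complement lies outside the range or equal to its own complement.
The integers 19, …, 35 (17 of them) are such a set: any two sum to at least 19+20 = 39 > 38.
By pigeonhole, any 18th integer completes one of the 10 pairs, so 18 choices force a sum of 38.

18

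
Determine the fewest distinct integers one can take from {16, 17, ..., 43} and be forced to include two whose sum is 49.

Group the elements by complementary pair {x, 49−x}: {16,33}, {17,32}, {18,31}, …, giving 9 two-element pairs and 10 integers whose partner 49−x falls outside [16,43].
By pigeonhole, treating each of those 19 groups as a pigeonhole, one can pick one integer per group — 19 integers — with no two summing to 49.
The 20th integer lands in an occupied pair, forcing a sum of 49.

20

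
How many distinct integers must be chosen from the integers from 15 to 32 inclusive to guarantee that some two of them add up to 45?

Group the elements by complementary pair {x, 45−x}: {15,30}, {16,29}, {17,28}, …, giving 8 two-element pairs and 2 integers whose partner 45−x falls outside [15,32].
Treating each of those 10 groups as a pigeonhole, one can pick one integer per group — 10 integers — with no two summing to 45.
The 11th integer lands in an occupied pair, forcing a sum of 45.

11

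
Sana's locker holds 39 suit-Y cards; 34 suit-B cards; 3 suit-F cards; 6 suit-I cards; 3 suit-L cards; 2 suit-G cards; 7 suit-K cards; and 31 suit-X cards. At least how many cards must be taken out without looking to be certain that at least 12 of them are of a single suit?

55

By pigeonhole, put each drawn card into a box by suit. The largest draw with every box below 12 takes min(count, 11) from each suit; suits with fewer than 11 contribute all they have.
Σ min(cᵢ, 11) = 11 + 11 + 3 + 6 + 3 + 2 + 7 + 11 = 54.
Draw number 54 + 1 = 55 must push one box to 12.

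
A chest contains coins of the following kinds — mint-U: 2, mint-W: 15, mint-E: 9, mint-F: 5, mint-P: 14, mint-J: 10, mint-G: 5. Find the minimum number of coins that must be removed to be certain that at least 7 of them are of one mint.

Put each drawn coin into a box by mint. The largest draw with every box below 7 takes min(count, 6) from each mint; mints with fewer than 6 contribute all they have.
Σ min(cᵢ, 6) = 2 + 6 + 6 + 5 + 6 + 6 + 5 = 36.
Draw number 36 + 1 = 37 must push one box to 7.

37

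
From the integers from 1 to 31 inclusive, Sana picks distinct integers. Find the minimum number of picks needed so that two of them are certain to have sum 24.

A set avoiding the sum 24 can contain at most one of each pair {x, 24−x}, plus the 9 elements whose complement lies outside the range or equal to its own complement.
The integers 12, …, 31 (20 of them) are such a set: any two sum to at least 12+13 = 25 > 24.
Any 21st integer completes one of the 11 pairs, so 21 choices force a sum of 24.

21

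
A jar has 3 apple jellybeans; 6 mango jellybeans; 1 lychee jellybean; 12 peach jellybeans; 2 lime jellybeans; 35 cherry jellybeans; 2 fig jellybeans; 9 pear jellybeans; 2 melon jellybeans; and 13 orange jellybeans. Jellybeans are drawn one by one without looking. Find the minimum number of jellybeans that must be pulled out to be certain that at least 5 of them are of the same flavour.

31

Pigeonhole: put each drawn jellybean into a box by flavour. The largest draw with every box below 5 takes min(count, 4) from each flavour; flavours with fewer than 4 contribute all they have.
Σ min(cᵢ, 4) = 3 + 4 + 1 + 4 + 2 + 4 + 2 + 4 + 2 + 4 = 30.
Draw number 30 + 1 = 31 must push one box to 5.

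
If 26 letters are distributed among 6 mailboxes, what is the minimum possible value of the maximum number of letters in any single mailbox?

By pigeonhole, the 6 mailboxes are the holes and the 26 letters are the pigeons.
If every mailbox held at most 4 letters, the total would be at most 6 × 4 = 24, which is less than 26.
So some mailbox holds at least ⌈26/6⌉ = 5 letters.

5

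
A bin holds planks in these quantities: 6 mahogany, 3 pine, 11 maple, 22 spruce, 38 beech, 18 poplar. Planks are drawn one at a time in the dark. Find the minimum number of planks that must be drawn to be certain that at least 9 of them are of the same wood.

Put each drawn plank into a box by wood. The largest draw with every box below 9 takes min(count, 8) from each wood; woods with fewer than 8 contribute all they have.
Σ min(cᵢ, 8) = 6 + 3 + 8 + 8 + 8 + 8 = 41.
Draw number 41 + 1 = 42 must push one box to 9.

42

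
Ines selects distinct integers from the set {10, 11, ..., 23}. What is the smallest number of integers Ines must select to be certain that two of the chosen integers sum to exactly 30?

Two chosen integers sum to 30 exactly when both halves of some pair {x, 30−x} with 10 ≤ x ≤ 30−x ≤ 20 are chosen — 5 such pairs.
The remaining 4 elements (those with no distinct partner in range) can never complete a 30-sum, so the worst case takes all of them and one from each pair: 4 + 5 = 9.
Pigeonhole: the 10th integer has to be the second member of some pair, so 9 + 1 = 10.

10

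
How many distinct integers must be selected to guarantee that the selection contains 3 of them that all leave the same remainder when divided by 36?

By the pigeonhole principle, the 36 residue classes mod 36 are the pigeonholes.
With 72 integers one could put 2 in each residue class and have no class reach 3.
The 73rd integer pushes some class to 3, so 36·2 + 1 = 73.

73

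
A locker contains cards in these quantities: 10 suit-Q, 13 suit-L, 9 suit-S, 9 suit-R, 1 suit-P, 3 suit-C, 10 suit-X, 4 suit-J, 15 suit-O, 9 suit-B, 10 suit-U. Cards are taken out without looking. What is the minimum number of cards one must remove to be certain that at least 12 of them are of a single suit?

88

By the pigeonhole principle, put each drawn card into a box by suit. The largest draw with every box below 12 takes min(count, 11) from each suit; suits with fewer than 11 contribute all they have.
Σ min(cᵢ, 11) = 10 + 11 + 9 + 9 + 1 + 3 + 10 + 4 + 11 + 9 + 10 = 87.
Draw number 87 + 1 = 88 must push one box to 12.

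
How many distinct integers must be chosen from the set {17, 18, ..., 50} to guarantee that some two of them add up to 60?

22

Group the elements by complementary pair {x, 60−x}: {17,43}, {18,42}, {19,41}, …, giving 13 two-element pairs, the single value 30 (it cannot pair with itself since the integers are distinct), and 7 integers whose partner 60−x falls outside [17,50].
Treating each of those 21 groups as a pigeonhole, one can pick one integer per group — 21 integers — with no two summing to 60.
The 22nd integer lands in an occupied pair, forcing a sum of 60.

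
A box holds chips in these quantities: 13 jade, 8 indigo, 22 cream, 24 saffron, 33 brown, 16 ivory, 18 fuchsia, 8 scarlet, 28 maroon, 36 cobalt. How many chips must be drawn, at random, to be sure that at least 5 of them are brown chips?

In the worst case for collecting brown chips, every non-brown chip comes out first.
There are 13 + 8 + 22 + 24 + 16 + 18 + 8 + 28 + 36 = 173 non-brown chips altogether.
After those, each further chip must be brown, so 173 + 5 = 178 draws guarantee 5 brown chips.

178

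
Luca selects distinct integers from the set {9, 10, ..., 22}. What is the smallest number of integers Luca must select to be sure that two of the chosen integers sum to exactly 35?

Group the elements by complementary pair {x, 35−x}: {13,22}, {14,21}, {15,20}, …, giving 5 two-element pairs and 4 integers whose partner 35−x falls outside [9,22].
By the pigeonhole principle, treating each of those 9 groups as a pigeonhole, one can pick one integer per group — 9 integers — with no two summing to 35.
The 10th integer lands in an occupied pair, forcing a sum of 35.

10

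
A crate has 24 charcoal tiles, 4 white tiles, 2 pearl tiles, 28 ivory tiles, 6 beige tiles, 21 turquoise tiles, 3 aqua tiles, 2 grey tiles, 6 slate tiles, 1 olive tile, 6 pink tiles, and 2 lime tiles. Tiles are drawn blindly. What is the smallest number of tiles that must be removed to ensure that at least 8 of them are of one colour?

54

By the pigeonhole principle, the 12 colours are the holes; the tiles drawn are the pigeons.
To avoid 8 of any one colour, the worst case takes at most 7 of each colour, or every tile of a colour that has fewer than 7.
That gives 7 + 4 + 2 + 7 + 6 + 7 + 3 + 2 + 6 + 1 + 6 + 2 = 53 tiles with no colour reaching 8.
The next tile forces some colour to 8, so 53 + 1 = 54.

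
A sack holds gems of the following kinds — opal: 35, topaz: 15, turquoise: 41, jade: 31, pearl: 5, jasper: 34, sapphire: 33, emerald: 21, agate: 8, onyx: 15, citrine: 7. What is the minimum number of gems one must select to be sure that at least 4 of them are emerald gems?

228

In the worst case for collecting emerald gems, every non-emerald gem comes out first.
There are 35 + 15 + 41 + 31 + 5 + 34 + 33 + 8 + 15 + 7 = 224 non-emerald gems altogether.
After those, each further gem must be emerald, so 224 + 4 = 228 draws guarantee 4 emerald gems.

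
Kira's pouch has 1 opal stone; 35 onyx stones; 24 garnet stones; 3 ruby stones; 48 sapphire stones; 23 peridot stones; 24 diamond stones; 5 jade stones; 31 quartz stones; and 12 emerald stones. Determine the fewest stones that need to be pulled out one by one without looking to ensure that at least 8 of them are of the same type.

Put each drawn stone into a box by type. The largest draw with every box below 8 takes min(count, 7) from each type; types with fewer than 7 contribute all they have.
Σ min(cᵢ, 7) = 1 + 7 + 7 + 3 + 7 + 7 + 7 + 5 + 7 + 7 = 58.
Draw number 58 + 1 = 59 must push one box to 8.

59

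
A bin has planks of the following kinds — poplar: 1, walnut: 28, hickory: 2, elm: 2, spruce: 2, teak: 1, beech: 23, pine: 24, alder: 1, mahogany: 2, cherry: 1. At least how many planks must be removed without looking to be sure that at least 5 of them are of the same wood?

An adversary could hand out at most 4 planks per wood (8 woods run out sooner): 1 + 4 + 2 + 2 + 2 + 1 + 4 + 4 + 1 + 2 + 1 = 24 planks and still no wood has 5.
By pigeonhole, one more plank lands in a wood already at 4, so 25 draws are enough and 24 are not.

25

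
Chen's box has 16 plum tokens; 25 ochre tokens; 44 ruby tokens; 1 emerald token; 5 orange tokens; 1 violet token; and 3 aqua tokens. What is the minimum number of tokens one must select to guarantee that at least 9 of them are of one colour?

Pigeonhole: put each drawn token into a box by colour. The largest draw with every box below 9 takes min(count, 8) from each colour; colours with fewer than 8 contribute all they have.
Σ min(cᵢ, 8) = 8 + 8 + 8 + 1 + 5 + 1 + 3 = 34.
Draw number 34 + 1 = 35 must push one box to 9.

35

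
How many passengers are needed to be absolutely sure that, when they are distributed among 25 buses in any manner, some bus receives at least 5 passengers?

101

With 100 passengers one could put exactly 4 in each of the 25 buses, and no bus would reach 5.
Pigeonhole: one more passenger must land in a bus that already has 4, giving it 5.
So 25 × 4 + 1 = 101 passengers are required.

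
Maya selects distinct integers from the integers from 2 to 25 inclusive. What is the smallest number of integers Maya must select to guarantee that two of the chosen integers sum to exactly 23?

15

Group the elements by complementary pair {x, 23−x}: {2,21}, {3,20}, {4,19}, …, giving 10 two-element pairs and 4 integers whose partner 23−x falls outside [2,25].
Treating each of those 14 groups as a pigeonhole, one can pick one integer per group — 14 integers — with no two summing to 23.
The 15th integer lands in an occupied pair, forcing a sum of 23.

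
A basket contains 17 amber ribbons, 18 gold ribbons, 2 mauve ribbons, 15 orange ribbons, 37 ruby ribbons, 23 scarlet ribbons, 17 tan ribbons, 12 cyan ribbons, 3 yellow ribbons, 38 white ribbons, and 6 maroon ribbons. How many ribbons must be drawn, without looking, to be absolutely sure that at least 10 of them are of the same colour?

By the pigeonhole principle, the 11 colours are the holes; the ribbons drawn are the pigeons.
To avoid 10 of any one colour, the worst case takes at most 9 of each colour, or every ribbon of a colour that has fewer than 9.
That gives 9 + 9 + 2 + 9 + 9 + 9 + 9 + 9 + 3 + 9 + 6 = 83 ribbons with no colour reaching 10.
The next ribbon forces some colour to 10, so 83 + 1 = 84.

84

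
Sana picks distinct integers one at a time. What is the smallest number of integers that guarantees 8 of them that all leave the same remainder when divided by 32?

225

By the pigeonhole principle, the 32 residue classes mod 32 are the pigeonholes.
With 224 integers one could put 7 in each residue class and have no class reach 8.
The 225th integer pushes some class to 8, so 32·7 + 1 = 225.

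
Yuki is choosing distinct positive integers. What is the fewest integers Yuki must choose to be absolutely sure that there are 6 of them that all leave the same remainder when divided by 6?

Pigeonhole: the 6 residue classes mod 6 are the pigeonholes.
With 30 integers one could put 5 in each residue class and have no class reach 6.
The 31st integer pushes some class to 6, so 6·5 + 1 = 31.

31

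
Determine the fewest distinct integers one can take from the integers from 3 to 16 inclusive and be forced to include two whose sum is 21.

Group the elements by complementary pair {x, 21−x}: {5,16}, {6,15}, {7,14}, …, giving 6 two-element pairs and 2 integers whose partner 21−x falls outside [3,16].
Treating each of those 8 groups as a pigeonhole, one can pick one integer per group — 8 integers — with no two summing to 21.
The 9th integer lands in an occupied pair, forcing a sum of 21.

9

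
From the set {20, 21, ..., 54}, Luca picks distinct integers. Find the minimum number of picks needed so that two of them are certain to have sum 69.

21

A set avoiding the sum 69 can contain at most one of each pair {x, 69−x}, plus the 5 elements whose complement lies outside the range.
The integers 35, …, 54 (20 of them) are such a set: any two sum to at least 35+36 = 71 > 69.
Any 21st integer completes one of the 15 pairs, so 21 choices force a sum of 69.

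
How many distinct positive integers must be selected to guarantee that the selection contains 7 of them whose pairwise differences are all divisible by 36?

Integers whose pairwise differences are multiples of 36 are exactly those sharing a remainder mod 36. The 36 residue classes mod 36 are the pigeonholes.
With 216 integers one could put 6 in each residue class and have no class reach 7.
The 217th integer pushes some class to 7, so 36·6 + 1 = 217.

217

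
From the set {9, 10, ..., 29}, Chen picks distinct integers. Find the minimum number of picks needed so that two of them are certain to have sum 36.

13

Group the elements by complementary pair {x, 36−x}: {9,27}, {10,26}, {11,25}, …, giving 9 two-element pairs; the single value 18 (it cannot pair with itself since the integers are distinct); and 2 integers whose partner 36−x falls outside [9,29].
Pigeonhole: treating each of those 12 groups as a pigeonhole, one can pick one integer per group — 12 integers — with no two summing to 36.
The 13th integer lands in an occupied pair, forcing a sum of 36.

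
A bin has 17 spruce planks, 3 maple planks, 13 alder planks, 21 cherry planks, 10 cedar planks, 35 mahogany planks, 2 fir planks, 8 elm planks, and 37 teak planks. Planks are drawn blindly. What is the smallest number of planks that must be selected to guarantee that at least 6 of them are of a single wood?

Put each drawn plank into a box by wood. The largest draw with every box below 6 takes min(count, 5) from each wood; woods with fewer than 5 contribute all they have.
Σ min(cᵢ, 5) = 5 + 3 + 5 + 5 + 5 + 5 + 2 + 5 + 5 = 40.
Draw number 40 + 1 = 41 must push one box to 6.

41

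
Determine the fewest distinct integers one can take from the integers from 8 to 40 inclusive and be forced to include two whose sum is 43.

20

Two chosen integers sum to 43 exactly when both halves of some pair {x, 43−x} with 8 ≤ x ≤ 43−x ≤ 35 are chosen — 14 such pairs.
The remaining 5 elements (those with no distinct partner in range) can never complete a 43-sum, so the worst case takes all of them and one from each pair: 5 + 14 = 19.
By the pigeonhole principle, the 20th integer has to be the second member of some pair, so 19 + 1 = 20.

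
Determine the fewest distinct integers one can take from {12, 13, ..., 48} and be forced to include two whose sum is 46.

27

A set avoiding the sum 46 can contain at most one of each pair {x, 46−x}, plus the 15 elements whose complement lies outside the range or equal to its own complement.
The integers 23, …, 48 (26 of them) are such a set: any two sum to at least 23+24 = 47 > 46.
By pigeonhole, any 27th integer completes one of the 11 pairs, so 27 choices force a sum of 46.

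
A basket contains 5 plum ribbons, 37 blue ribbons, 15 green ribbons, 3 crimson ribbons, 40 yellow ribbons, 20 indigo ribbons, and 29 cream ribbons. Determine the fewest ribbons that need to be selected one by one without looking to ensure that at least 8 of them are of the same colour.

Pigeonhole: the 7 colours are the holes; the ribbons drawn are the pigeons.
To avoid 8 of any one colour, the worst case takes at most 7 of each colour, or every ribbon of a colour that has fewer than 7.
That gives 5 + 7 + 7 + 3 + 7 + 7 + 7 = 43 ribbons with no colour reaching 8.
The next ribbon forces some colour to 8, so 43 + 1 = 44.

44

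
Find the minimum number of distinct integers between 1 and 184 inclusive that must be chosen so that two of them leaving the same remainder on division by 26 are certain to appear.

27

By the pigeonhole principle, the 26 residue classes mod 26 are the pigeonholes.
With 26 integers one could put 1 in each residue class and have no class reach 2.
The 27th integer pushes some class to 2, so 26·1 + 1 = 27.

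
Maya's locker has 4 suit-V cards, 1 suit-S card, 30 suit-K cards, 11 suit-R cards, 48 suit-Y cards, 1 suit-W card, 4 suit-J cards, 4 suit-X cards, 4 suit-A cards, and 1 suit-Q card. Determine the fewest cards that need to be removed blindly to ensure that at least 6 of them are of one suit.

35

Put each drawn card into a box by suit. The largest draw with every box below 6 takes min(count, 5) from each suit; suits with fewer than 5 contribute all they have.
Σ min(cᵢ, 5) = 4 + 1 + 5 + 5 + 5 + 1 + 4 + 4 + 4 + 1 = 34.
Draw number 34 + 1 = 35 must push one box to 6.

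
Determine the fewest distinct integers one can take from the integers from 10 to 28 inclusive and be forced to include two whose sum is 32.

Group the elements by complementary pair {x, 32−x}: {10,22}, {11,21}, {12,20}, …, giving 6 two-element pairs, the single value 16 (it cannot pair with itself since the integers are distinct), and 6 integers whose partner 32−x falls outside [10,28].
Treating each of those 13 groups as a pigeonhole, one can pick one integer per group — 13 integers — with no two summing to 32.
The 14th integer lands in an occupied pair, forcing a sum of 32.

14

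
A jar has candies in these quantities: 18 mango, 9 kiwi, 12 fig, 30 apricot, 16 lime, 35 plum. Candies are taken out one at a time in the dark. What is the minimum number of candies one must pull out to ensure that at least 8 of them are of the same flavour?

43

The 6 flavours are the holes; the candies drawn are the pigeons.
To avoid 8 of any one flavour, the worst case takes at most 7 of each flavour.
That gives 7 + 7 + 7 + 7 + 7 + 7 = 42 candies with no flavour reaching 8.
The next candy forces some flavour to 8, so 42 + 1 = 43.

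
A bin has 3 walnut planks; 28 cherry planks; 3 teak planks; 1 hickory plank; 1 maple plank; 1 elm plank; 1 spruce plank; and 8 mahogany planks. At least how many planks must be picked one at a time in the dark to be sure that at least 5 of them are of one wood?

The 8 woods are the holes; the planks drawn are the pigeons.
To avoid 5 of any one wood, the worst case takes at most 4 of each wood, or every plank of a wood that has fewer than 4.
That gives 3 + 4 + 3 + 1 + 1 + 1 + 1 + 4 = 18 planks with no wood reaching 5.
The next plank forces some wood to 5, so 18 + 1 = 19.

19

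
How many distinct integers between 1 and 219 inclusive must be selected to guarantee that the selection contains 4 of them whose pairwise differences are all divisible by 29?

88

Integers whose pairwise differences are multiples of 29 are exactly those sharing a remainder mod 29. By pigeonhole, the 29 residue classes mod 29 are the pigeonholes.
With 87 integers one could put 3 in each residue class and have no class reach 4.
The 88th integer pushes some class to 4, so 29·3 + 1 = 88.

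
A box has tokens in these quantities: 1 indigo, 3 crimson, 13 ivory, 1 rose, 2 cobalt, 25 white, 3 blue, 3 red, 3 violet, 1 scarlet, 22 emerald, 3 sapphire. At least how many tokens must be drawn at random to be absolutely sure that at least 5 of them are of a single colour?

By pigeonhole, put each drawn token into a box by colour. The largest draw with every box below 5 takes min(count, 4) from each colour; colours with fewer than 4 contribute all they have.
Σ min(cᵢ, 4) = 1 + 3 + 4 + 1 + 2 + 4 + 3 + 3 + 3 + 1 + 4 + 3 = 32.
Draw number 32 + 1 = 33 must push one box to 5.

33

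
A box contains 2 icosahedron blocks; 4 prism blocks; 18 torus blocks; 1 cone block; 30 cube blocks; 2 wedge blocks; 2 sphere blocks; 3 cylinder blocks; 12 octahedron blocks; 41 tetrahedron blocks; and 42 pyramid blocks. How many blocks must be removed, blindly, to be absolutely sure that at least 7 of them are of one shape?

Pigeonhole: put each drawn block into a box by shape. The largest draw with every box below 7 takes min(count, 6) from each shape; shapes with fewer than 6 contribute all they have.
Σ min(cᵢ, 6) = 2 + 4 + 6 + 1 + 6 + 2 + 2 + 3 + 6 + 6 + 6 = 44.
Draw number 44 + 1 = 45 must push one box to 7.

45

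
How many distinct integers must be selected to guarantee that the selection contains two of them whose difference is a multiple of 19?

Integers whose pairwise differences are multiples of 19 are exactly those sharing a remainder mod 19. By the pigeonhole principle, the 19 residue classes mod 19 are the pigeonholes.
With 19 integers one could put 1 in each residue class and have no class reach 2.
The 20th integer pushes some class to 2, so 19·1 + 1 = 20.

20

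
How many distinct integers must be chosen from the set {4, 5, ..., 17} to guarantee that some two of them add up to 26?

11

Group the elements by complementary pair {x, 26−x}: {9,17}, {10,16}, {11,15}, …, giving 4 two-element pairs, the single value 13 (it cannot pair with itself since the integers are distinct), and 5 integers whose partner 26−x falls outside [4,17].
By pigeonhole, treating each of those 10 groups as a pigeonhole, one can pick one integer per group — 10 integers — with no two summing to 26.
The 11th integer lands in an occupied pair, forcing a sum of 26.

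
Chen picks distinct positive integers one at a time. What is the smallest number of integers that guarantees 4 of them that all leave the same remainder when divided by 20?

The 20 residue classes mod 20 are the pigeonholes.
With 60 integers one could put 3 in each residue class and have no class reach 4.
The 61st integer pushes some class to 4, so 20·3 + 1 = 61.

61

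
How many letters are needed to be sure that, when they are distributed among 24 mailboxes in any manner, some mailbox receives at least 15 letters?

337

With 336 letters one could put exactly 14 in each of the 24 mailboxes, and no mailbox would reach 15.
One more letter must land in a mailbox that already has 14, giving it 15.
So 24 × 14 + 1 = 337 letters are required.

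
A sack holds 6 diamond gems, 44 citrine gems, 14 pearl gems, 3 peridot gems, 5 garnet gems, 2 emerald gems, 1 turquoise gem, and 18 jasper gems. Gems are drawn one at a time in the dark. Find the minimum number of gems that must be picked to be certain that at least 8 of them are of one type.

By the pigeonhole principle, put each drawn gem into a box by type. The largest draw with every box below 8 takes min(count, 7) from each type; types with fewer than 7 contribute all they have.
Σ min(cᵢ, 7) = 6 + 7 + 7 + 3 + 5 + 2 + 1 + 7 = 38.
Draw number 38 + 1 = 39 must push one box to 8.

39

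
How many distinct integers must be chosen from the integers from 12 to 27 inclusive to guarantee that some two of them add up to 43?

11

A set avoiding the sum 43 can contain at most one of each pair {x, 43−x}, plus the 4 elements whose complement lies outside the range.
The integers 12, …, 21 (10 of them) are such a set: any two sum to at least 12+13 = 25 and at most 20+21 = 41 < 43.
Any 11th integer completes one of the 6 pairs, so 11 choices force a sum of 43.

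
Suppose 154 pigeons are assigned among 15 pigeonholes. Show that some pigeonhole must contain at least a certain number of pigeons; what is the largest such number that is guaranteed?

The 15 pigeonholes are the holes and the 154 pigeons are the pigeons.
If every pigeonhole held at most 10 pigeons, the total would be at most 15 × 10 = 150, which is less than 154.
So some pigeonhole holds at least ⌈154/15⌉ = 11 pigeons.

11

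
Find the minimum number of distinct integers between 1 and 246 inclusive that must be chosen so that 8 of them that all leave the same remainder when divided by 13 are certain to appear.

92

The 13 residue classes mod 13 are the pigeonholes.
With 91 integers one could put 7 in each residue class and have no class reach 8.
The 92nd integer pushes some class to 8, so 13·7 + 1 = 92.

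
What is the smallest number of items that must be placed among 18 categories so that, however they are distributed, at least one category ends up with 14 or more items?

With 234 items one could put exactly 13 in each of the 18 categories, and no category would reach 14.
Pigeonhole: one more item must land in a category that already has 13, giving it 14.
So 18 × 13 + 1 = 235 items are required.

235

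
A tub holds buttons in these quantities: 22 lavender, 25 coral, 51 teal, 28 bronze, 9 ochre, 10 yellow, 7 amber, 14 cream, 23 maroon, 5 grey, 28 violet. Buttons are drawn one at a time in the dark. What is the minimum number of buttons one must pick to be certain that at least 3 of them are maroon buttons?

In the worst case for collecting maroon buttons, every non-maroon button comes out first.
There are 22 + 25 + 51 + 28 + 9 + 10 + 7 + 14 + 5 + 28 = 199 non-maroon buttons altogether.
After those, each further button must be maroon, so 199 + 3 = 202 draws guarantee 3 maroon buttons.

202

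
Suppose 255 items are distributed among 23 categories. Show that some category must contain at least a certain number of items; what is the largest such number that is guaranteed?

Pigeonhole: the 23 categories are the holes and the 255 items are the pigeons.
If every category held at most 11 items, the total would be at most 23 × 11 = 253, which is less than 255.
So some category holds at least ⌈255/23⌉ = 12 items.

12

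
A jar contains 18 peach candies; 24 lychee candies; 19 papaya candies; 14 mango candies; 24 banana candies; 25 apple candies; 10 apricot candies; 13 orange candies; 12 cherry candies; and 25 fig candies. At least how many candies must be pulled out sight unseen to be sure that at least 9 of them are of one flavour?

By the pigeonhole principle, the 10 flavours are the holes; the candies drawn are the pigeons.
To avoid 9 of any one flavour, the worst case takes at most 8 of each flavour.
That gives 8 + 8 + 8 + 8 + 8 + 8 + 8 + 8 + 8 + 8 = 80 candies with no flavour reaching 9.
The next candy forces some flavour to 9, so 80 + 1 = 81.

81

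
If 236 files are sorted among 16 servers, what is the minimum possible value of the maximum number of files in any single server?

15

By pigeonhole, the 16 servers are the holes and the 236 files are the pigeons.
If every server held at most 14 files, the total would be at most 16 × 14 = 224, which is less than 236.
So some server holds at least ⌈236/16⌉ = 15 files.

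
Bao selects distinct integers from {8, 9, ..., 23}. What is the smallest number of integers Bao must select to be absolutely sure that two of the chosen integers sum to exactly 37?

Group the elements by complementary pair {x, 37−x}: {14,23}, {15,22}, {16,21}, …, giving 5 two-element pairs and 6 integers whose partner 37−x falls outside [8,23].
By the pigeonhole principle, treating each of those 11 groups as a pigeonhole, one can pick one integer per group — 11 integers — with no two summing to 37.
The 12th integer lands in an occupied pair, forcing a sum of 37.

12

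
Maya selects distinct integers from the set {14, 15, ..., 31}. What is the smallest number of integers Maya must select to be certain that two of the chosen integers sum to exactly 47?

11

Group the elements by complementary pair {x, 47−x}: {16,31}, {17,30}, {18,29}, …, giving 8 two-element pairs and 2 integers whose partner 47−x falls outside [14,31].
Pigeonhole: treating each of those 10 groups as a pigeonhole, one can pick one integer per group — 10 integers — with no two summing to 47.
The 11th integer lands in an occupied pair, forcing a sum of 47.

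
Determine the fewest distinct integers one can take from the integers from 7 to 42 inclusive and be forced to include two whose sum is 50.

20

Two chosen integers sum to 50 exactly when both halves of some pair {x, 50−x} with 8 ≤ x ≤ 50−x ≤ 42 are chosen — 17 such pairs.
The remaining 2 elements (those with no distinct partner in range) can never complete a 50-sum, so the worst case takes all of them and one from each pair: 2 + 17 = 19.
The 20th integer has to be the second member of some pair, so 19 + 1 = 20.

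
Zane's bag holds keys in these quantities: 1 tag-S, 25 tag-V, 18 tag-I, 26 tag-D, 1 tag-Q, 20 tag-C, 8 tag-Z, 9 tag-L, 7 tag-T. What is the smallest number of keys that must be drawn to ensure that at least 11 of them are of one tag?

67

The 9 tags are the holes; the keys drawn are the pigeons.
To avoid 11 of any one tag, the worst case takes at most 10 of each tag, or every key of a tag that has fewer than 10.
That gives 1 + 10 + 10 + 10 + 1 + 10 + 8 + 9 + 7 = 66 keys with no tag reaching 11.
The next key forces some tag to 11, so 66 + 1 = 67.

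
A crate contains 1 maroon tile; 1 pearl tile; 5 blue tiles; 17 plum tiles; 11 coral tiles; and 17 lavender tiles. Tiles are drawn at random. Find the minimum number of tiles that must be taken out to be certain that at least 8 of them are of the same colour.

29

Put each drawn tile into a box by colour. The largest draw with every box below 8 takes min(count, 7) from each colour; colours with fewer than 7 contribute all they have.
Σ min(cᵢ, 7) = 1 + 1 + 5 + 7 + 7 + 7 = 28.
Draw number 28 + 1 = 29 must push one box to 8.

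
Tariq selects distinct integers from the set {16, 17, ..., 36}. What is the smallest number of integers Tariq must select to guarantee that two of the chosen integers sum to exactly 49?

A set avoiding the sum 49 can contain at most one of each pair {x, 49−x}, plus the 3 elements whose complement lies outside the range.
The integers 25, …, 36 (12 of them) are such a set: any two sum to at least 25+26 = 51 > 49.
By pigeonhole, any 13th integer completes one of the 9 pairs, so 13 choices force a sum of 49.

13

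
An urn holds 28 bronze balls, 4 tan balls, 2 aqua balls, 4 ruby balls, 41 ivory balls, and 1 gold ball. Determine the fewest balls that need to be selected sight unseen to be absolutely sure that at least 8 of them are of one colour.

26

The 6 colours are the holes; the balls drawn are the pigeons.
To avoid 8 of any one colour, the worst case takes at most 7 of each colour, or every ball of a colour that has fewer than 7.
That gives 7 + 4 + 2 + 4 + 7 + 1 = 25 balls with no colour reaching 8.
The next ball forces some colour to 8, so 25 + 1 = 26.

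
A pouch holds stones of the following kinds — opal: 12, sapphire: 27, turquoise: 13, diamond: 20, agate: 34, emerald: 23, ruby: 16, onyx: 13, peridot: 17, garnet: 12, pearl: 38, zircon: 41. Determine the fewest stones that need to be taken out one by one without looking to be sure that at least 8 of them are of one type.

By pigeonhole, put each drawn stone into a box by type. The largest draw with every box below 8 takes min(count, 7) from each type.
Σ min(cᵢ, 7) = 7 + 7 + 7 + 7 + 7 + 7 + 7 + 7 + 7 + 7 + 7 + 7 = 84.
Draw number 84 + 1 = 85 must push one box to 8.

85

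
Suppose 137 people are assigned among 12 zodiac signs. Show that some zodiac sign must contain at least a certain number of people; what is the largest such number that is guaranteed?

12

Pigeonhole: the 12 zodiac signs are the holes and the 137 people are the pigeons.
If every zodiac sign held at most 11 people, the total would be at most 12 × 11 = 132, which is less than 137.
So some zodiac sign holds at least ⌈137/12⌉ = 12 people.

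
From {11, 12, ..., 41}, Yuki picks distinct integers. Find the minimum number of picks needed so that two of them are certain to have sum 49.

Two chosen integers sum to 49 exactly when both halves of some pair {x, 49−x} with 11 ≤ x ≤ 49−x ≤ 38 are chosen — 14 such pairs.
The remaining 3 elements (those with no distinct partner in range) can never complete a 49-sum, so the worst case takes all of them and one from each pair: 3 + 14 = 17.
By the pigeonhole principle, the 18th integer has to be the second member of some pair, so 17 + 1 = 18.

18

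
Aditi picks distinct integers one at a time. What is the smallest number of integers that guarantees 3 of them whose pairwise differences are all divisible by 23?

47

Integers whose pairwise differences are multiples of 23 are exactly those sharing a remainder mod 23. The 23 residue classes mod 23 are the pigeonholes.
With 46 integers one could put 2 in each residue class and have no class reach 3.
The 47th integer pushes some class to 3, so 23·2 + 1 = 47.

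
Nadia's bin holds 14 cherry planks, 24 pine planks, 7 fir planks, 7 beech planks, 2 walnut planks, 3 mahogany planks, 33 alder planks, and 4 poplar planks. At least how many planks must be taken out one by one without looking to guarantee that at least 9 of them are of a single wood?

48

By the pigeonhole principle, put each drawn plank into a box by wood. The largest draw with every box below 9 takes min(count, 8) from each wood; woods with fewer than 8 contribute all they have.
Σ min(cᵢ, 8) = 8 + 8 + 7 + 7 + 2 + 3 + 8 + 4 = 47.
Draw number 47 + 1 = 48 must push one box to 9.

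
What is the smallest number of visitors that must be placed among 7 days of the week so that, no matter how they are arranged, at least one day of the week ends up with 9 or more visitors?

57

With 56 visitors one could put exactly 8 in each of the 7 days of the week, and no day of the week would reach 9.
One more visitor must land in a day of the week that already has 8, giving it 9.
So 7 × 8 + 1 = 57 visitors are required.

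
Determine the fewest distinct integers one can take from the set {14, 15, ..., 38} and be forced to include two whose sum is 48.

16

Two chosen integers sum to 48 exactly when both halves of some pair {x, 48−x} with 14 ≤ x ≤ 48−x ≤ 34 are chosen — 10 such pairs.
The remaining 5 elements (those with no distinct partner in range) can never complete a 48-sum, so the worst case takes all of them and one from each pair: 5 + 10 = 15.
By pigeonhole, the 16th integer has to be the second member of some pair, so 15 + 1 = 16.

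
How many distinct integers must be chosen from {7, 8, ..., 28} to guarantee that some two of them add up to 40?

A set avoiding the sum 40 can contain at most one of each pair {x, 40−x}, plus the 6 elements whose complement lies outside the range or equal to its own complement.
The integers 7, …, 20 (14 of them) are such a set: any two sum to at least 7+8 = 15 and at most 19+20 = 39 < 40.
Pigeonhole: any 15th integer completes one of the 8 pairs, so 15 choices force a sum of 40.

15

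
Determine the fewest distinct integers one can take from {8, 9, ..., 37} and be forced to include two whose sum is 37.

Group the elements by complementary pair {x, 37−x}: {8,29}, {9,28}, {10,27}, …, giving 11 two-element pairs and 8 integers whose partner 37−x falls outside [8,37].
By the pigeonhole principle, treating each of those 19 groups as a pigeonhole, one can pick one integer per group — 19 integers — with no two summing to 37.
The 20th integer lands in an occupied pair, forcing a sum of 37.

20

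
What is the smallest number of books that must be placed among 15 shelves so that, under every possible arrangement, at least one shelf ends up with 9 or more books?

121

With 120 books one could put exactly 8 in each of the 15 shelves, and no shelf would reach 9.
By the pigeonhole principle, one more book must land in a shelf that already has 8, giving it 9.
So 15 × 8 + 1 = 121 books are required.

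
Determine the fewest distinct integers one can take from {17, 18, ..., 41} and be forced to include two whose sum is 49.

18

Group the elements by complementary pair {x, 49−x}: {17,32}, {18,31}, {19,30}, …, giving 8 two-element pairs and 9 integers whose partner 49−x falls outside [17,41].
By pigeonhole, treating each of those 17 groups as a pigeonhole, one can pick one integer per group — 17 integers — with no two summing to 49.
The 18th integer lands in an occupied pair, forcing a sum of 49.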